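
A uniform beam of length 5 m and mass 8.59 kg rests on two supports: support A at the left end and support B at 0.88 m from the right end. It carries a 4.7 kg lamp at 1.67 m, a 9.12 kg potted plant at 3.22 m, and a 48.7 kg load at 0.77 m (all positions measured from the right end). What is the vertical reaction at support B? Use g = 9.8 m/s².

Take moments about support A.
Beam weight: 8.59 × 9.8 = 84.18 N down at 2.5 m → arm 2.5 m, τ = 84.18 × 2.5 = 210.5 N·m clockwise.
Lamp: 4.7 × 9.8 = 46.06 N down at 1.67 m → arm 3.33 m, τ = 46.06 × 3.33 = 153.4 N·m clockwise.
Potted plant: 9.12 × 9.8 = 89.38 N down at 3.22 m → arm 1.78 m, τ = 89.38 × 1.78 = 159.1 N·m clockwise.
Load: 48.7 × 9.8 = 477.3 N down at 0.77 m → arm 4.23 m, τ = 477.3 × 4.23 = 2019 N·m clockwise.
Net load moment about support A = 2542 N·m clockwise.
Reaction R at support B is upward at 0.88 m, arm 4.12 m → moment R × 4.12 counterclockwise.
Στ = 0 ⇒ R × 4.12 = 2542 ⇒ R = 617 N.

R_B ≈ 617 N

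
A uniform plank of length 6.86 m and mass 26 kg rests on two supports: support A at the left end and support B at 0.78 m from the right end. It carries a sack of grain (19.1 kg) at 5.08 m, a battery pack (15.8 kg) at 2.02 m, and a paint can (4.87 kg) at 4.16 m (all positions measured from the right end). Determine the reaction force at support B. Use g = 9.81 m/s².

R_B ≈ 343 N

Sum moments about support A (its reaction then has zero moment arm).
Beam weight: 26 × 9.81 = 255.1 N down at 3.43 m → arm 3.43 m, τ = 255.1 × 3.43 = 875 N·m clockwise.
Sack of grain: 19.1 × 9.81 = 187.4 N down at 5.08 m → arm 1.78 m, τ = 187.4 × 1.78 = 333.6 N·m clockwise.
Battery pack: 15.8 × 9.81 = 155 N down at 2.02 m → arm 4.84 m, τ = 155 × 4.84 = 750.2 N·m clockwise.
Paint can: 4.87 × 9.81 = 47.77 N down at 4.16 m → arm 2.7 m, τ = 47.77 × 2.7 = 129 N·m clockwise.
Net load moment about support A = 2088 N·m clockwise.
Reaction R at support B is upward at 0.78 m, arm 6.08 m → moment R × 6.08 counterclockwise.
For rotational equilibrium, R × 6.08 = 2088, so R = 343 N.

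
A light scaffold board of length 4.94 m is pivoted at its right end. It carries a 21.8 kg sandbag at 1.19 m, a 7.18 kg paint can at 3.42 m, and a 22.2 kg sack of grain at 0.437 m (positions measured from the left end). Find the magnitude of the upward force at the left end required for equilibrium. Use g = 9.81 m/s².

F ≈ 383 N

About the right end:
Sandbag: 21.8 × 9.81 = 213.9 N down at 1.19 m → arm 3.75 m, τ = 213.9 × 3.75 = 802.1 N·m counterclockwise.
Paint can: 7.18 × 9.81 = 70.44 N down at 3.42 m → arm 1.52 m, τ = 70.44 × 1.52 = 107.1 N·m counterclockwise.
Sack of grain: 22.2 × 9.81 = 217.8 N down at 0.437 m → arm 4.503 m, τ = 217.8 × 4.503 = 980.8 N·m counterclockwise.
Net moment of the loads = 1890 N·m counterclockwise.
The upward force F acts at the left end, arm 4.94 m, giving F × 4.94 clockwise.
For rotational equilibrium, F × 4.94 = 1890, so F = 1890 / 4.94 = 383 N.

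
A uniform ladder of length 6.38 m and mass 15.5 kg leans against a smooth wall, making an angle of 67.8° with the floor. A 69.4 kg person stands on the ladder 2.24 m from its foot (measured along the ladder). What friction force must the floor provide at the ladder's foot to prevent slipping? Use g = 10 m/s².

f ≈ 131 N

Choose the foot of the ladder as the axis so the floor normal and friction both act there and drop out.
Ladder weight 15.5×10 = 155 N acts at 3.19 m along the ladder; its horizontal arm is 3.19·cos67.8° = 1.205 m → τ = 186.8 N·m clockwise.
Person: 69.4×10 = 694 N at 2.24 m → arm 0.8464 m → τ = 587.4 N·m clockwise.
Wall normal N acts horizontally at the top; its moment arm is the height L sinθ = 6.38·sin67.8° = 5.907 m, counterclockwise.
Setting net torque to zero: N × 5.907 = 774.2 → N = 131 N.
ΣFx = 0: friction at the foot balances the wall's push, so f = N_wall = 131 N.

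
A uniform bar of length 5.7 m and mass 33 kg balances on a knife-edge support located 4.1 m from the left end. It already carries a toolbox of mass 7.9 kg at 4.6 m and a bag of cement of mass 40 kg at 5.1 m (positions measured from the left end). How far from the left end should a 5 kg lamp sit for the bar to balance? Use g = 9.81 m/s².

About the knife-edge support (at 4.1 m from the left end):
Beam weight: 33 × 9.81 = 323.7 N down at 2.85 m → arm 1.25 m, τ = 323.7 × 1.25 = 404.6 N·m counterclockwise.
Toolbox: 7.9 × 9.81 = 77.5 N down at 4.6 m → arm 0.5 m, τ = 77.5 × 0.5 = 38.75 N·m clockwise.
Bag of cement: 40 × 9.81 = 392.4 N down at 5.1 m → arm 1 m, τ = 392.4 × 1 = 392.4 N·m clockwise.
Net moment of existing loads = 26.55 N·m clockwise.
The lamp weighs 5 × 9.81 = 49.05 N and must supply an equal counterclockwise moment, so its lever arm about the knife-edge support is 26.55 / 49.05 = 0.541 m.
That puts it at 4.1 − 0.541 = 3.56 m from the left end.

x ≈ 3.56 m from the left end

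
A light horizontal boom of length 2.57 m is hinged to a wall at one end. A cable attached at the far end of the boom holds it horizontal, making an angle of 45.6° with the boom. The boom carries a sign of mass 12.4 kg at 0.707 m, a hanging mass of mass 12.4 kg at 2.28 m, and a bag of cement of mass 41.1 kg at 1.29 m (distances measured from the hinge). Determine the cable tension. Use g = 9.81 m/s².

Taking torques about the hinge:
Sign: 12.4 × 9.81 = 121.6 N down at 0.707 m → arm 0.707 m, τ = 121.6 × 0.707 = 85.97 N·m clockwise.
Hanging mass: 12.4 × 9.81 = 121.6 N down at 2.28 m → arm 2.28 m, τ = 121.6 × 2.28 = 277.2 N·m clockwise.
Bag of cement: 41.1 × 9.81 = 403.2 N down at 1.29 m → arm 1.29 m, τ = 403.2 × 1.29 = 520.1 N·m clockwise.
Total clockwise load moment = 883.3 N·m.
The cable tension T acts at 2.57 m; only its component perpendicular to the boom, T sinθ, produces torque. sin 45.6° = 0.7145.
For rotational equilibrium, T × 2.57 × 0.7145 = 883.3, so T = 883.3 / 1.836 = 481 N.

T ≈ 481 N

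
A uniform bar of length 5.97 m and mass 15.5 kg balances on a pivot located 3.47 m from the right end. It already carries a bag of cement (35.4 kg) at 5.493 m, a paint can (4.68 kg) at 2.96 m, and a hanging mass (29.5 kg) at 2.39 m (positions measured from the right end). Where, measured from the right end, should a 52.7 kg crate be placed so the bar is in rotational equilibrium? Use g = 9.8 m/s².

About the pivot (at 3.47 m from the right end):
Beam weight: 15.5 × 9.8 = 151.9 N down at 2.985 m → arm 0.485 m, τ = 151.9 × 0.485 = 73.67 N·m clockwise.
Bag of cement: 35.4 × 9.8 = 346.9 N down at 5.493 m → arm 2.023 m, τ = 346.9 × 2.023 = 701.8 N·m counterclockwise.
Paint can: 4.68 × 9.8 = 45.86 N down at 2.96 m → arm 0.51 m, τ = 45.86 × 0.51 = 23.39 N·m clockwise.
Hanging mass: 29.5 × 9.8 = 289.1 N down at 2.39 m → arm 1.08 m, τ = 289.1 × 1.08 = 312.2 N·m clockwise.
Net moment of existing loads = 292.5 N·m counterclockwise.
The crate weighs 52.7 × 9.8 = 516.5 N and must supply an equal clockwise moment, so its lever arm about the pivot is 292.5 / 516.5 = 0.566 m.
That puts it at 3.47 − 0.566 = 2.9 m from the right end.

x ≈ 2.9 m from the right end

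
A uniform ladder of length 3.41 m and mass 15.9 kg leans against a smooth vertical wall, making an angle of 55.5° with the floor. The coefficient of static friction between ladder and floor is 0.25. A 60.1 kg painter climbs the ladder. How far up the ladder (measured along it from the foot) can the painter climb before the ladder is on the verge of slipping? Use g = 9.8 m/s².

d ≈ 1.12 m

Sum moments about the foot of the ladder (the floor normal and friction both act there and drop out).
Ladder weight 15.9×9.8 = 155.8 N acts at 1.705 m along the ladder; its horizontal arm is 1.705·cos55.5° = 0.9657 m → τ = 150.5 N·m clockwise.
Painter weight 60.1×9.8 = 589 N at distance d → arm d·cos55.5° → τ = 589·d·0.5664 clockwise.
Wall normal N at the top has arm L sinθ = 2.81 m counterclockwise, so Στ = 0 gives N·2.81 = 150.5 + 333.6·d.
ΣFy = 0 ⇒ N_floor = 744.8 N, so the maximum friction is μ_s·N_floor = 0.25×744.8 = 186.2 N. ΣFx = 0 ⇒ N_wall = f, so at the slipping point N = 186.2 N.
Substituting: 186.2×2.81 = 150.5 + 333.6·d ⇒ d = (523.2 − 150.5) / 333.6 = 1.12 m.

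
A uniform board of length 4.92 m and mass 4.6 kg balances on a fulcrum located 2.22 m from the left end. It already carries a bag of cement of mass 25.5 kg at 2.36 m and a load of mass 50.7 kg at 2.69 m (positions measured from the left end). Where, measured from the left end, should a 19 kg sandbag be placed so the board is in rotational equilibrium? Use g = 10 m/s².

About the fulcrum (at 2.22 m from the left end):
Beam weight: 4.6 × 10 = 46 N down at 2.46 m → arm 0.24 m, τ = 46 × 0.24 = 11.04 N·m clockwise.
Bag of cement: 25.5 × 10 = 255 N down at 2.36 m → arm 0.14 m, τ = 255 × 0.14 = 35.7 N·m clockwise.
Load: 50.7 × 10 = 507 N down at 2.69 m → arm 0.47 m, τ = 507 × 0.47 = 238.3 N·m clockwise.
Net moment of existing loads = 285 N·m clockwise.
The sandbag weighs 19 × 10 = 190 N and must supply an equal counterclockwise moment, so its lever arm about the fulcrum is 285 / 190 = 1.5 m.
That puts it at 2.22 − 1.5 = 0.72 m from the left end.

x ≈ 0.72 m from the left end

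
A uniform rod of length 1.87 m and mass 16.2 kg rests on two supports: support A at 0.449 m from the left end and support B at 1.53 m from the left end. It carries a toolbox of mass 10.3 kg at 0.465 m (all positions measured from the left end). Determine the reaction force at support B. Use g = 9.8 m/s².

Choose support A as the axis so its reaction then has zero moment arm.
Beam weight: 16.2 × 9.8 = 158.8 N down at 0.935 m → arm 0.486 m, τ = 158.8 × 0.486 = 77.18 N·m clockwise.
Toolbox: 10.3 × 9.8 = 100.9 N down at 0.465 m → arm 0.016 m, τ = 100.9 × 0.016 = 1.614 N·m clockwise.
Net load moment about support A = 78.79 N·m clockwise.
Reaction R at support B is upward at 1.53 m, arm 1.081 m → moment R × 1.081 counterclockwise.
Balancing moments: R × 1.081 = 78.79, giving R = 72.9 N.

R_B ≈ 72.9 N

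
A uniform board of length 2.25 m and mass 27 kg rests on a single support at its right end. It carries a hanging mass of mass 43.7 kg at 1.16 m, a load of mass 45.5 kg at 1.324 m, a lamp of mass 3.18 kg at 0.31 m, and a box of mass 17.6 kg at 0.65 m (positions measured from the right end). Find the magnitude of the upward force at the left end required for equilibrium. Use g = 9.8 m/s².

F ≈ 670 N

About the right end:
Beam weight: 27 × 9.8 = 264.6 N down at 1.125 m → arm 1.125 m, τ = 264.6 × 1.125 = 297.7 N·m counterclockwise.
Hanging mass: 43.7 × 9.8 = 428.3 N down at 1.16 m → arm 1.16 m, τ = 428.3 × 1.16 = 496.8 N·m counterclockwise.
Load: 45.5 × 9.8 = 445.9 N down at 1.324 m → arm 1.324 m, τ = 445.9 × 1.324 = 590.4 N·m counterclockwise.
Lamp: 3.18 × 9.8 = 31.16 N down at 0.31 m → arm 0.31 m, τ = 31.16 × 0.31 = 9.66 N·m counterclockwise.
Box: 17.6 × 9.8 = 172.5 N down at 0.65 m → arm 0.65 m, τ = 172.5 × 0.65 = 112.1 N·m counterclockwise.
Net moment of the loads = 1507 N·m counterclockwise.
The upward force F acts at the left end, arm 2.25 m, giving F × 2.25 clockwise.
Balancing moments: F × 2.25 = 1507, giving F = 1507 / 2.25 = 670 N.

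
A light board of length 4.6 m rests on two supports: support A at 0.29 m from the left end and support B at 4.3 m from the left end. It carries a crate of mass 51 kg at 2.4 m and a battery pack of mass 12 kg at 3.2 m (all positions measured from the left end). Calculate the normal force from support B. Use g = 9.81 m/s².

Taking torques about support A:
Crate: 51 × 9.81 = 500.3 N down at 2.4 m → arm 2.11 m, τ = 500.3 × 2.11 = 1056 N·m clockwise.
Battery pack: 12 × 9.81 = 117.7 N down at 3.2 m → arm 2.91 m, τ = 117.7 × 2.91 = 342.5 N·m clockwise.
Net load moment about support A = 1398 N·m clockwise.
Reaction R at support B is upward at 4.3 m, arm 4.01 m → moment R × 4.01 counterclockwise.
Balancing moments: R × 4.01 = 1398, giving R = 349 N.

R_B ≈ 349 N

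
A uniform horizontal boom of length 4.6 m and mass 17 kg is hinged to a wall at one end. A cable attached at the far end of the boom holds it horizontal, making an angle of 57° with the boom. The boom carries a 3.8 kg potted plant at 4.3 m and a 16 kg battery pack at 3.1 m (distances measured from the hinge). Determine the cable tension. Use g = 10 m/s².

T ≈ 272 N

Choose the hinge as the axis so the unknown hinge reaction has zero arm there.
Beam weight: 17 × 10 = 170 N down at 2.3 m → arm 2.3 m, τ = 170 × 2.3 = 391 N·m clockwise.
Potted plant: 3.8 × 10 = 38 N down at 4.3 m → arm 4.3 m, τ = 38 × 4.3 = 163.4 N·m clockwise.
Battery pack: 16 × 10 = 160 N down at 3.1 m → arm 3.1 m, τ = 160 × 3.1 = 496 N·m clockwise.
Total clockwise load moment = 1050 N·m.
The cable tension T acts at 4.6 m; only its component perpendicular to the boom, T sinθ, produces torque. sin 57° = 0.8387.
For rotational equilibrium, T × 4.6 × 0.8387 = 1050, so T = 1050 / 3.858 = 272 N.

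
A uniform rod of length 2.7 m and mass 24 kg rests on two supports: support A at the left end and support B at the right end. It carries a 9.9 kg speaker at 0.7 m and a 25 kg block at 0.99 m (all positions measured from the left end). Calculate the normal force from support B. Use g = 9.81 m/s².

R_B ≈ 233 N

About support A:
Beam weight: 24 × 9.81 = 235.4 N down at 1.35 m → arm 1.35 m, τ = 235.4 × 1.35 = 317.8 N·m clockwise.
Speaker: 9.9 × 9.81 = 97.12 N down at 0.7 m → arm 0.7 m, τ = 97.12 × 0.7 = 67.98 N·m clockwise.
Block: 25 × 9.81 = 245.2 N down at 0.99 m → arm 0.99 m, τ = 245.2 × 0.99 = 242.7 N·m clockwise.
Net load moment about support A = 628.5 N·m clockwise.
Reaction R at support B is upward at 2.7 m, arm 2.7 m → moment R × 2.7 counterclockwise.
Setting net torque to zero: R × 2.7 = 628.5 → R = 233 N.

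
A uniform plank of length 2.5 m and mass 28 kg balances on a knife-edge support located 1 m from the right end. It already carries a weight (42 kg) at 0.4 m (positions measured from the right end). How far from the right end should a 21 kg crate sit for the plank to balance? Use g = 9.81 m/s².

x ≈ 1.87 m from the right end

Choose the knife-edge support (at 1 m from the right end) as the axis so the support reaction has zero arm there.
Beam weight: 28 × 9.81 = 274.7 N down at 1.25 m → arm 0.25 m, τ = 274.7 × 0.25 = 68.67 N·m counterclockwise.
Weight: 42 × 9.81 = 412 N down at 0.4 m → arm 0.6 m, τ = 412 × 0.6 = 247.2 N·m clockwise.
Net moment of existing loads = 178.5 N·m clockwise.
The crate weighs 21 × 9.81 = 206 N and must supply an equal counterclockwise moment, so its lever arm about the knife-edge support is 178.5 / 206 = 0.867 m.
That puts it at 1 + 0.867 = 1.87 m from the right end.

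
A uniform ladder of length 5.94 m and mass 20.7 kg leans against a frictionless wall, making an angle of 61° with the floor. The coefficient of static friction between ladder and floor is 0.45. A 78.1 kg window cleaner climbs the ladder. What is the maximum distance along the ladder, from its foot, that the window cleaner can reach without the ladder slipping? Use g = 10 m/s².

d ≈ 5.31 m

Sum moments about the foot of the ladder (the floor normal and friction both act there and drop out).
Ladder weight 20.7×10 = 207 N acts at 2.97 m along the ladder; its horizontal arm is 2.97·cos61° = 1.44 m → τ = 298.1 N·m clockwise.
Window cleaner weight 78.1×10 = 781 N at distance d → arm d·cos61° → τ = 781·d·0.4848 clockwise.
Wall normal N at the top has arm L sinθ = 5.195 m counterclockwise, so Στ = 0 gives N·5.195 = 298.1 + 378.6·d.
ΣFy = 0 ⇒ N_floor = 988 N, so the maximum friction is μ_s·N_floor = 0.45×988 = 444.6 N. ΣFx = 0 ⇒ N_wall = f, so at the slipping point N = 444.6 N.
Substituting: 444.6×5.195 = 298.1 + 378.6·d ⇒ d = (2310 − 298.1) / 378.6 = 5.31 m.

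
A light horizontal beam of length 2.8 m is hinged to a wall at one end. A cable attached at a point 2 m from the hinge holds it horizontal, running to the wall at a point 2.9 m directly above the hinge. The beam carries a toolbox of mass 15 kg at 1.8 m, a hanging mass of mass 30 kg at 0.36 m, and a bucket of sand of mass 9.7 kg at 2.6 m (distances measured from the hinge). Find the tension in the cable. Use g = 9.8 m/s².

T ≈ 375 N

Choose the hinge as the axis so the unknown hinge reaction has zero arm there.
Toolbox: 15 × 9.8 = 147 N down at 1.8 m → arm 1.8 m, τ = 147 × 1.8 = 264.6 N·m clockwise.
Hanging mass: 30 × 9.8 = 294 N down at 0.36 m → arm 0.36 m, τ = 294 × 0.36 = 105.8 N·m clockwise.
Bucket of sand: 9.7 × 9.8 = 95.06 N down at 2.6 m → arm 2.6 m, τ = 95.06 × 2.6 = 247.2 N·m clockwise.
Total clockwise load moment = 617.6 N·m.
The cable tension T acts at 2 m; only its component perpendicular to the beam, T sinθ, produces torque. sinθ = h/√(h²+d²) = 2.9/√(2.9²+2²) = 0.8232.
For rotational equilibrium, T × 2 × 0.8232 = 617.6, so T = 617.6 / 1.646 = 375 N.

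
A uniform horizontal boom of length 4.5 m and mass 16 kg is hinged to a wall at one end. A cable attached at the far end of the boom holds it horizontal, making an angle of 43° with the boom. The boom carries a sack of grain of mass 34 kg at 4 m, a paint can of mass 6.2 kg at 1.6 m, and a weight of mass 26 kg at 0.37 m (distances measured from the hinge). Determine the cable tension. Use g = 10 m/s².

Take moments about the hinge.
Beam weight: 16 × 10 = 160 N down at 2.25 m → arm 2.25 m, τ = 160 × 2.25 = 360 N·m clockwise.
Sack of grain: 34 × 10 = 340 N down at 4 m → arm 4 m, τ = 340 × 4 = 1360 N·m clockwise.
Paint can: 6.2 × 10 = 62 N down at 1.6 m → arm 1.6 m, τ = 62 × 1.6 = 99.2 N·m clockwise.
Weight: 26 × 10 = 260 N down at 0.37 m → arm 0.37 m, τ = 260 × 0.37 = 96.2 N·m clockwise.
Total clockwise load moment = 1915 N·m.
The cable tension T acts at 4.5 m; only its component perpendicular to the boom, T sinθ, produces torque. sin 43° = 0.682.
Balancing moments: T × 4.5 × 0.682 = 1915, giving T = 1915 / 3.069 = 624 N.

T ≈ 624 N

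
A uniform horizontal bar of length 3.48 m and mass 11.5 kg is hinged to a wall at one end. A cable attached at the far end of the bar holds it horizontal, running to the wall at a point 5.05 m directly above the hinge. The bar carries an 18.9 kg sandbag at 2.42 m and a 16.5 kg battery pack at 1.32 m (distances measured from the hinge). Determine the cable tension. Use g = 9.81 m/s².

Choose the hinge as the axis so the unknown hinge reaction has zero arm there.
Beam weight: 11.5 × 9.81 = 112.8 N down at 1.74 m → arm 1.74 m, τ = 112.8 × 1.74 = 196.3 N·m clockwise.
Sandbag: 18.9 × 9.81 = 185.4 N down at 2.42 m → arm 2.42 m, τ = 185.4 × 2.42 = 448.7 N·m clockwise.
Battery pack: 16.5 × 9.81 = 161.9 N down at 1.32 m → arm 1.32 m, τ = 161.9 × 1.32 = 213.7 N·m clockwise.
Total clockwise load moment = 858.7 N·m.
The cable tension T acts at 3.48 m; only its component perpendicular to the bar, T sinθ, produces torque. sinθ = h/√(h²+d²) = 5.05/√(5.05²+3.48²) = 0.8234.
For rotational equilibrium, T × 3.48 × 0.8234 = 858.7, so T = 858.7 / 2.865 = 300 N.

T ≈ 300 N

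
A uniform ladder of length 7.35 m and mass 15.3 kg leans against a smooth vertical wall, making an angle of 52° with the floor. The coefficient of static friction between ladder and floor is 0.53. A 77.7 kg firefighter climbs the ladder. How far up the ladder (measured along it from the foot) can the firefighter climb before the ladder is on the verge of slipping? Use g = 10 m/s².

d ≈ 5.24 m

Taking torques about the foot of the ladder:
Ladder weight 15.3×10 = 153 N acts at 3.675 m along the ladder; its horizontal arm is 3.675·cos52° = 2.263 m → τ = 346.2 N·m clockwise.
Firefighter weight 77.7×10 = 777 N at distance d → arm d·cos52° → τ = 777·d·0.6157 clockwise.
Wall normal N at the top has arm L sinθ = 5.792 m counterclockwise, so Στ = 0 gives N·5.792 = 346.2 + 478.4·d.
ΣFy = 0 ⇒ N_floor = 930 N, so the maximum friction is μ_s·N_floor = 0.53×930 = 492.9 N. ΣFx = 0 ⇒ N_wall = f, so at the slipping point N = 492.9 N.
Substituting: 492.9×5.792 = 346.2 + 478.4·d ⇒ d = (2855 − 346.2) / 478.4 = 5.24 m.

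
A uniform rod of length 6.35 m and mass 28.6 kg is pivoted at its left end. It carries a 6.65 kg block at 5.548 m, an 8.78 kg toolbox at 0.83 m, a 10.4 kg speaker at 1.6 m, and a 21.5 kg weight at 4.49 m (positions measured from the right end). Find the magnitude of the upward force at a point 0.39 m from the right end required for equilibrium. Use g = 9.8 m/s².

F ≈ 385 N

Choose the left end as the axis so the unknown pivot reaction has zero arm there.
Beam weight: 28.6 × 9.8 = 280.3 N down at 3.175 m → arm 3.175 m, τ = 280.3 × 3.175 = 890 N·m clockwise.
Block: 6.65 × 9.8 = 65.17 N down at 5.548 m → arm 0.802 m, τ = 65.17 × 0.802 = 52.27 N·m clockwise.
Toolbox: 8.78 × 9.8 = 86.04 N down at 0.83 m → arm 5.52 m, τ = 86.04 × 5.52 = 474.9 N·m clockwise.
Speaker: 10.4 × 9.8 = 101.9 N down at 1.6 m → arm 4.75 m, τ = 101.9 × 4.75 = 484 N·m clockwise.
Weight: 21.5 × 9.8 = 210.7 N down at 4.49 m → arm 1.86 m, τ = 210.7 × 1.86 = 391.9 N·m clockwise.
Net moment of the loads = 2293 N·m clockwise.
The upward force F acts at a point 0.39 m from the right end, arm 5.96 m, giving F × 5.96 counterclockwise.
Balancing moments: F × 5.96 = 2293, giving F = 2293 / 5.96 = 385 N.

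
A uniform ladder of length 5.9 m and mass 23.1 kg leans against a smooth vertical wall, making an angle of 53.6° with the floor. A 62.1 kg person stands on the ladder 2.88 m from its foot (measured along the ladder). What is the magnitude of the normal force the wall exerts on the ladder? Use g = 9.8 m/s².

Take moments about the foot of the ladder.
Ladder weight 23.1×9.8 = 226.4 N acts at 2.95 m along the ladder; its horizontal arm is 2.95·cos53.6° = 1.751 m → τ = 396.4 N·m clockwise.
Person: 62.1×9.8 = 608.6 N at 2.88 m → arm 1.709 m → τ = 1040 N·m clockwise.
Wall normal N acts horizontally at the top; its moment arm is the height L sinθ = 5.9·sin53.6° = 4.749 m, counterclockwise.
Στ = 0 ⇒ N × 4.749 = 1436 ⇒ N = 302 N.

N_wall ≈ 302 N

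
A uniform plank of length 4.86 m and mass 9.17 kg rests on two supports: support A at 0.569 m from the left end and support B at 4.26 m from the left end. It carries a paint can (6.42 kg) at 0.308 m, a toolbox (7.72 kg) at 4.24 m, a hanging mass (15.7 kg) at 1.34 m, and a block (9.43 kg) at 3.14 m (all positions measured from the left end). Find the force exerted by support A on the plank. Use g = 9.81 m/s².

Take moments about support B.
Beam weight: 9.17 × 9.81 = 89.96 N down at 2.43 m → arm 1.83 m, τ = 89.96 × 1.83 = 164.6 N·m counterclockwise.
Paint can: 6.42 × 9.81 = 62.98 N down at 0.308 m → arm 3.952 m, τ = 62.98 × 3.952 = 248.9 N·m counterclockwise.
Toolbox: 7.72 × 9.81 = 75.73 N down at 4.24 m → arm 0.02 m, τ = 75.73 × 0.02 = 1.515 N·m counterclockwise.
Hanging mass: 15.7 × 9.81 = 154 N down at 1.34 m → arm 2.92 m, τ = 154 × 2.92 = 449.7 N·m counterclockwise.
Block: 9.43 × 9.81 = 92.51 N down at 3.14 m → arm 1.12 m, τ = 92.51 × 1.12 = 103.6 N·m counterclockwise.
Net load moment about support B = 968.3 N·m counterclockwise.
Reaction R at support A is upward at 0.569 m, arm 3.691 m → moment R × 3.691 clockwise.
Στ = 0 ⇒ R × 3.691 = 968.3 ⇒ R = 262 N.

R_A ≈ 262 N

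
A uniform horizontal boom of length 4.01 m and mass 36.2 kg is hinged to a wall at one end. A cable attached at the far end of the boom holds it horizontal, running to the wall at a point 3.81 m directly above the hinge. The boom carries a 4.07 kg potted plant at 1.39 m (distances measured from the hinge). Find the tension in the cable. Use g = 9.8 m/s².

T ≈ 278 N

About the hinge:
Beam weight: 36.2 × 9.8 = 354.8 N down at 2.005 m → arm 2.005 m, τ = 354.8 × 2.005 = 711.4 N·m clockwise.
Potted plant: 4.07 × 9.8 = 39.89 N down at 1.39 m → arm 1.39 m, τ = 39.89 × 1.39 = 55.45 N·m clockwise.
Total clockwise load moment = 766.9 N·m.
The cable tension T acts at 4.01 m; only its component perpendicular to the boom, T sinθ, produces torque. sinθ = h/√(h²+d²) = 3.81/√(3.81²+4.01²) = 0.6888.
Balancing moments: T × 4.01 × 0.6888 = 766.9, giving T = 766.9 / 2.762 = 278 N.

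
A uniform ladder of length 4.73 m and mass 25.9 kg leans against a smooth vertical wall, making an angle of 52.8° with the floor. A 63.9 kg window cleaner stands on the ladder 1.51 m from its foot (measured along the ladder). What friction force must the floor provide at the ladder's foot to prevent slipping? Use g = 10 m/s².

About the foot of the ladder:
Ladder weight 25.9×10 = 259 N acts at 2.365 m along the ladder; its horizontal arm is 2.365·cos52.8° = 1.43 m → τ = 370.4 N·m clockwise.
Window cleaner: 63.9×10 = 639 N at 1.51 m → arm 0.9129 m → τ = 583.3 N·m clockwise.
Wall normal N acts horizontally at the top; its moment arm is the height L sinθ = 4.73·sin52.8° = 3.768 m, counterclockwise.
Setting net torque to zero: N × 3.768 = 953.7 → N = 253 N.
ΣFx = 0: friction at the foot balances the wall's push, so f = N_wall = 253 N.

f ≈ 253 N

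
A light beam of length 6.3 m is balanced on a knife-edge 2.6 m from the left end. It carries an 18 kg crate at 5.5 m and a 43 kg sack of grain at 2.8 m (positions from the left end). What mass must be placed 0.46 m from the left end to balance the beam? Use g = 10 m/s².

m ≈ 28.4 kg

Choose the knife-edge (at 2.6 m from the left end) as the axis so the support reaction has zero arm there.
Crate: 18 × 10 = 180 N down at 5.5 m → arm 2.9 m, τ = 180 × 2.9 = 522 N·m clockwise.
Sack of grain: 43 × 10 = 430 N down at 2.8 m → arm 0.2 m, τ = 430 × 0.2 = 86 N·m clockwise.
Net moment of known loads = 608 N·m clockwise.
An unknown mass m at 0.46 m has arm 2.14 m; its moment is m·g·2.14 counterclockwise.
Στ = 0 ⇒ m × 10 × 2.14 = 608 ⇒ m = 608 / (10 × 2.14) = 28.4 kg.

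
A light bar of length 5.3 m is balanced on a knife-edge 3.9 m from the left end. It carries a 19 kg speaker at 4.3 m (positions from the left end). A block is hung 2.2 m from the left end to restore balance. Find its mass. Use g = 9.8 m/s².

m ≈ 4.47 kg

Sum moments about the knife-edge (at 3.9 m from the left end) (the support reaction has zero arm there).
Speaker: 19 × 9.8 = 186.2 N down at 4.3 m → arm 0.4 m, τ = 186.2 × 0.4 = 74.48 N·m clockwise.
Net moment of known loads = 74.48 N·m clockwise.
An unknown mass m at 2.2 m has arm 1.7 m; its moment is m·g·1.7 counterclockwise.
For rotational equilibrium, m × 9.8 × 1.7 = 74.48, so m = 74.48 / (9.8 × 1.7) = 4.47 kg.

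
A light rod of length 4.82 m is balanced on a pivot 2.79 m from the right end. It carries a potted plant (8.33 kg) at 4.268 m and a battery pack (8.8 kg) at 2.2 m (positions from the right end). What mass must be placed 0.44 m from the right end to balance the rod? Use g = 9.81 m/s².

Choose the pivot (at 2.79 m from the right end) as the axis so the support reaction has zero arm there.
Potted plant: 8.33 × 9.81 = 81.72 N down at 4.268 m → arm 1.478 m, τ = 81.72 × 1.478 = 120.8 N·m counterclockwise.
Battery pack: 8.8 × 9.81 = 86.33 N down at 2.2 m → arm 0.59 m, τ = 86.33 × 0.59 = 50.93 N·m clockwise.
Net moment of known loads = 69.87 N·m counterclockwise.
An unknown mass m at 0.44 m has arm 2.35 m; its moment is m·g·2.35 clockwise.
For rotational equilibrium, m × 9.81 × 2.35 = 69.87, so m = 69.87 / (9.81 × 2.35) = 3.03 kg.

m ≈ 3.03 kg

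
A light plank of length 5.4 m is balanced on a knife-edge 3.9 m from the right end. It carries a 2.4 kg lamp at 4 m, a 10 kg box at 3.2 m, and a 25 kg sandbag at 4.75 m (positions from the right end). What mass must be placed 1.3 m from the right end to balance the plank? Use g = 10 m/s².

m ≈ 5.57 kg

Taking torques about the knife-edge (at 3.9 m from the right end):
Lamp: 2.4 × 10 = 24 N down at 4 m → arm 0.1 m, τ = 24 × 0.1 = 2.4 N·m counterclockwise.
Box: 10 × 10 = 100 N down at 3.2 m → arm 0.7 m, τ = 100 × 0.7 = 70 N·m clockwise.
Sandbag: 25 × 10 = 250 N down at 4.75 m → arm 0.85 m, τ = 250 × 0.85 = 212.5 N·m counterclockwise.
Net moment of known loads = 144.9 N·m counterclockwise.
An unknown mass m at 1.3 m has arm 2.6 m; its moment is m·g·2.6 clockwise.
Setting net torque to zero: m × 10 × 2.6 = 144.9 → m = 144.9 / (10 × 2.6) = 5.57 kg.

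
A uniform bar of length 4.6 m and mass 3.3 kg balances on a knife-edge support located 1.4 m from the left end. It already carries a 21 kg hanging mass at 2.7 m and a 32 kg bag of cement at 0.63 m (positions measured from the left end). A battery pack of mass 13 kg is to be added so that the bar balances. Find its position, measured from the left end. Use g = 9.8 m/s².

x ≈ 0.967 m from the left end

Sum moments about the knife-edge support (at 1.4 m from the left end) (the support reaction has zero arm there).
Beam weight: 3.3 × 9.8 = 32.34 N down at 2.3 m → arm 0.9 m, τ = 32.34 × 0.9 = 29.11 N·m clockwise.
Hanging mass: 21 × 9.8 = 205.8 N down at 2.7 m → arm 1.3 m, τ = 205.8 × 1.3 = 267.5 N·m clockwise.
Bag of cement: 32 × 9.8 = 313.6 N down at 0.63 m → arm 0.77 m, τ = 313.6 × 0.77 = 241.5 N·m counterclockwise.
Net moment of existing loads = 55.11 N·m clockwise.
The battery pack weighs 13 × 9.8 = 127.4 N and must supply an equal counterclockwise moment, so its lever arm about the knife-edge support is 55.11 / 127.4 = 0.433 m.
That puts it at 1.4 − 0.433 = 0.967 m from the left end.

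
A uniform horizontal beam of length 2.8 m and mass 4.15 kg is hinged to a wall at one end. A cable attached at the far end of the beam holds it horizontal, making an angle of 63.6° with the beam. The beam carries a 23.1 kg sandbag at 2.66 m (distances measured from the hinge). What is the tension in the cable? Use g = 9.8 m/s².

Choose the hinge as the axis so the unknown hinge reaction has zero arm there.
Beam weight: 4.15 × 9.8 = 40.67 N down at 1.4 m → arm 1.4 m, τ = 40.67 × 1.4 = 56.94 N·m clockwise.
Sandbag: 23.1 × 9.8 = 226.4 N down at 2.66 m → arm 2.66 m, τ = 226.4 × 2.66 = 602.2 N·m clockwise.
Total clockwise load moment = 659.1 N·m.
The cable tension T acts at 2.8 m; only its component perpendicular to the beam, T sinθ, produces torque. sin 63.6° = 0.8957.
Στ = 0 ⇒ T × 2.8 × 0.8957 = 659.1 ⇒ T = 659.1 / 2.508 = 263 N.

T ≈ 263 N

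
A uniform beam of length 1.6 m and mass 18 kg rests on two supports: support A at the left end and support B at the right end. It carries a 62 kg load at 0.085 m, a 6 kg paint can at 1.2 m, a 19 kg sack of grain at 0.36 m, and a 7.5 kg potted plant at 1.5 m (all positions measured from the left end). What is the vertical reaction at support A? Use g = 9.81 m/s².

R_A ≈ 828 N

About support B:
Beam weight: 18 × 9.81 = 176.6 N down at 0.8 m → arm 0.8 m, τ = 176.6 × 0.8 = 141.3 N·m counterclockwise.
Load: 62 × 9.81 = 608.2 N down at 0.085 m → arm 1.515 m, τ = 608.2 × 1.515 = 921.4 N·m counterclockwise.
Paint can: 6 × 9.81 = 58.86 N down at 1.2 m → arm 0.4 m, τ = 58.86 × 0.4 = 23.54 N·m counterclockwise.
Sack of grain: 19 × 9.81 = 186.4 N down at 0.36 m → arm 1.24 m, τ = 186.4 × 1.24 = 231.1 N·m counterclockwise.
Potted plant: 7.5 × 9.81 = 73.58 N down at 1.5 m → arm 0.1 m, τ = 73.58 × 0.1 = 7.358 N·m counterclockwise.
Net load moment about support B = 1325 N·m counterclockwise.
Reaction R at support A is upward at 0 m, arm 1.6 m → moment R × 1.6 clockwise.
Setting net torque to zero: R × 1.6 = 1325 → R = 828 N.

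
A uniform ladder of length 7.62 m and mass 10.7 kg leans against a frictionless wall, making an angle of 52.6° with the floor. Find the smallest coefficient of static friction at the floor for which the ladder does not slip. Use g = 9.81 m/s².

Take moments about the foot of the ladder.
Ladder weight 10.7×9.81 = 105 N acts at 3.81 m along the ladder; its horizontal arm is 3.81·cos52.6° = 2.314 m → τ = 243 N·m clockwise.
Wall normal N acts horizontally at the top; its moment arm is the height L sinθ = 7.62·sin52.6° = 6.053 m, counterclockwise.
Setting net torque to zero: N × 6.053 = 243 → N = 40.15 N.
ΣFx = 0 ⇒ f = N_wall = 40.15 N. ΣFy = 0 ⇒ N_floor = 105 N.
μ_min = f / N_floor = 40.15 / 105 = 0.382.

μ_min ≈ 0.382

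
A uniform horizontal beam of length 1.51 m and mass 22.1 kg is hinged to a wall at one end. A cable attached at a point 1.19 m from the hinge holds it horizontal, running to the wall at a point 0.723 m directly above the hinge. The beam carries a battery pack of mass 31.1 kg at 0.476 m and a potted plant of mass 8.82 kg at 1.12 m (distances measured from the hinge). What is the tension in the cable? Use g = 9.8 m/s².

T ≈ 656 N

Sum moments about the hinge (the unknown hinge reaction has zero arm there).
Beam weight: 22.1 × 9.8 = 216.6 N down at 0.755 m → arm 0.755 m, τ = 216.6 × 0.755 = 163.5 N·m clockwise.
Battery pack: 31.1 × 9.8 = 304.8 N down at 0.476 m → arm 0.476 m, τ = 304.8 × 0.476 = 145.1 N·m clockwise.
Potted plant: 8.82 × 9.8 = 86.44 N down at 1.12 m → arm 1.12 m, τ = 86.44 × 1.12 = 96.81 N·m clockwise.
Total clockwise load moment = 405.4 N·m.
The cable tension T acts at 1.19 m; only its component perpendicular to the beam, T sinθ, produces torque. sinθ = h/√(h²+d²) = 0.723/√(0.723²+1.19²) = 0.5192.
Στ = 0 ⇒ T × 1.19 × 0.5192 = 405.4 ⇒ T = 405.4 / 0.6178 = 656 N.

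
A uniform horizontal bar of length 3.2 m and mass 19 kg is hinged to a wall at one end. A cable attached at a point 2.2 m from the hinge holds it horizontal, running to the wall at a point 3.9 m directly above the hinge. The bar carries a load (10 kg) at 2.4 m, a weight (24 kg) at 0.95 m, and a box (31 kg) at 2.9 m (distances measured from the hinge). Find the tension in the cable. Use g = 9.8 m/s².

T ≈ 855 N

About the hinge:
Beam weight: 19 × 9.8 = 186.2 N down at 1.6 m → arm 1.6 m, τ = 186.2 × 1.6 = 297.9 N·m clockwise.
Load: 10 × 9.8 = 98 N down at 2.4 m → arm 2.4 m, τ = 98 × 2.4 = 235.2 N·m clockwise.
Weight: 24 × 9.8 = 235.2 N down at 0.95 m → arm 0.95 m, τ = 235.2 × 0.95 = 223.4 N·m clockwise.
Box: 31 × 9.8 = 303.8 N down at 2.9 m → arm 2.9 m, τ = 303.8 × 2.9 = 881 N·m clockwise.
Total clockwise load moment = 1638 N·m.
The cable tension T acts at 2.2 m; only its component perpendicular to the bar, T sinθ, produces torque. sinθ = h/√(h²+d²) = 3.9/√(3.9²+2.2²) = 0.871.
Στ = 0 ⇒ T × 2.2 × 0.871 = 1638 ⇒ T = 1638 / 1.916 = 855 N.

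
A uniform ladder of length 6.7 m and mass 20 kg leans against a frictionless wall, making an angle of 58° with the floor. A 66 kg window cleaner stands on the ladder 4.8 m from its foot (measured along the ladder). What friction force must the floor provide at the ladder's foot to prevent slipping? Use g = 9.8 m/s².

Taking torques about the foot of the ladder:
Ladder weight 20×9.8 = 196 N acts at 3.35 m along the ladder; its horizontal arm is 3.35·cos58° = 1.775 m → τ = 347.9 N·m clockwise.
Window cleaner: 66×9.8 = 646.8 N at 4.8 m → arm 2.544 m → τ = 1645 N·m clockwise.
Wall normal N acts horizontally at the top; its moment arm is the height L sinθ = 6.7·sin58° = 5.682 m, counterclockwise.
Στ = 0 ⇒ N × 5.682 = 1993 ⇒ N = 351 N.
ΣFx = 0: friction at the foot balances the wall's push, so f = N_wall = 351 N.

f ≈ 351 N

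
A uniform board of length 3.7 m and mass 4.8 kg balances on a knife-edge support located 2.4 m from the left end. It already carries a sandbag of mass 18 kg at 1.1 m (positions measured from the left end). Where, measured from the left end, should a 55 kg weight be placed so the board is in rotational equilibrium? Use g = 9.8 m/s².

Choose the knife-edge support (at 2.4 m from the left end) as the axis so the support reaction has zero arm there.
Beam weight: 4.8 × 9.8 = 47.04 N down at 1.85 m → arm 0.55 m, τ = 47.04 × 0.55 = 25.87 N·m counterclockwise.
Sandbag: 18 × 9.8 = 176.4 N down at 1.1 m → arm 1.3 m, τ = 176.4 × 1.3 = 229.3 N·m counterclockwise.
Net moment of existing loads = 255.2 N·m counterclockwise.
The weight weighs 55 × 9.8 = 539 N and must supply an equal clockwise moment, so its lever arm about the knife-edge support is 255.2 / 539 = 0.473 m.
That puts it at 2.4 + 0.473 = 2.87 m from the left end.

x ≈ 2.87 m from the left end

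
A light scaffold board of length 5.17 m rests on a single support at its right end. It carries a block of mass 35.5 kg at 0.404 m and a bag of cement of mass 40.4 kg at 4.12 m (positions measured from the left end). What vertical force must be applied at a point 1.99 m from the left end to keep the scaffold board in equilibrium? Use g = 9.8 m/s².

Sum moments about the right end (the unknown pivot reaction has zero arm there).
Block: 35.5 × 9.8 = 347.9 N down at 0.404 m → arm 4.766 m, τ = 347.9 × 4.766 = 1658 N·m counterclockwise.
Bag of cement: 40.4 × 9.8 = 395.9 N down at 4.12 m → arm 1.05 m, τ = 395.9 × 1.05 = 415.7 N·m counterclockwise.
Net moment of the loads = 2074 N·m counterclockwise.
The upward force F acts at a point 1.99 m from the left end, arm 3.18 m, giving F × 3.18 clockwise.
Balancing moments: F × 3.18 = 2074, giving F = 2074 / 3.18 = 652 N.

F ≈ 652 N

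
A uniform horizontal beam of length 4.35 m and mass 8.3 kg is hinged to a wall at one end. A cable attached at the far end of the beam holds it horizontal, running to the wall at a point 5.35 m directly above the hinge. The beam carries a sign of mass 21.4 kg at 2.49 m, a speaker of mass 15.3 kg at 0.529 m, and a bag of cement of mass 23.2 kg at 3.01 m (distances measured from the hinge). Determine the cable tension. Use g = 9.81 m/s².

Taking torques about the hinge:
Beam weight: 8.3 × 9.81 = 81.42 N down at 2.175 m → arm 2.175 m, τ = 81.42 × 2.175 = 177.1 N·m clockwise.
Sign: 21.4 × 9.81 = 209.9 N down at 2.49 m → arm 2.49 m, τ = 209.9 × 2.49 = 522.7 N·m clockwise.
Speaker: 15.3 × 9.81 = 150.1 N down at 0.529 m → arm 0.529 m, τ = 150.1 × 0.529 = 79.4 N·m clockwise.
Bag of cement: 23.2 × 9.81 = 227.6 N down at 3.01 m → arm 3.01 m, τ = 227.6 × 3.01 = 685.1 N·m clockwise.
Total clockwise load moment = 1464 N·m.
The cable tension T acts at 4.35 m; only its component perpendicular to the beam, T sinθ, produces torque. sinθ = h/√(h²+d²) = 5.35/√(5.35²+4.35²) = 0.7759.
Setting net torque to zero: T × 4.35 × 0.7759 = 1464 → T = 1464 / 3.375 = 434 N.

T ≈ 434 N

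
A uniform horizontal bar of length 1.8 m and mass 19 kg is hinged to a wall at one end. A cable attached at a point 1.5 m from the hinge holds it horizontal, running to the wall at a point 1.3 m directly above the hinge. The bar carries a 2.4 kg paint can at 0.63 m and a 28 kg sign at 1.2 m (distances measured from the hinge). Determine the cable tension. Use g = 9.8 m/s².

T ≈ 521 N

About the hinge:
Beam weight: 19 × 9.8 = 186.2 N down at 0.9 m → arm 0.9 m, τ = 186.2 × 0.9 = 167.6 N·m clockwise.
Paint can: 2.4 × 9.8 = 23.52 N down at 0.63 m → arm 0.63 m, τ = 23.52 × 0.63 = 14.82 N·m clockwise.
Sign: 28 × 9.8 = 274.4 N down at 1.2 m → arm 1.2 m, τ = 274.4 × 1.2 = 329.3 N·m clockwise.
Total clockwise load moment = 511.7 N·m.
The cable tension T acts at 1.5 m; only its component perpendicular to the bar, T sinθ, produces torque. sinθ = h/√(h²+d²) = 1.3/√(1.3²+1.5²) = 0.6549.
Setting net torque to zero: T × 1.5 × 0.6549 = 511.7 → T = 511.7 / 0.9824 = 521 N.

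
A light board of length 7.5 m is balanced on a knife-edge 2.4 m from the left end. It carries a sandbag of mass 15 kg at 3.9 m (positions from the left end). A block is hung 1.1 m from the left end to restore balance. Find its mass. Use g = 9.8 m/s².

Take moments about the knife-edge (at 2.4 m from the left end).
Sandbag: 15 × 9.8 = 147 N down at 3.9 m → arm 1.5 m, τ = 147 × 1.5 = 220.5 N·m clockwise.
Net moment of known loads = 220.5 N·m clockwise.
An unknown mass m at 1.1 m has arm 1.3 m; its moment is m·g·1.3 counterclockwise.
Setting net torque to zero: m × 9.8 × 1.3 = 220.5 → m = 220.5 / (9.8 × 1.3) = 17.3 kg.

m ≈ 17.3 kg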